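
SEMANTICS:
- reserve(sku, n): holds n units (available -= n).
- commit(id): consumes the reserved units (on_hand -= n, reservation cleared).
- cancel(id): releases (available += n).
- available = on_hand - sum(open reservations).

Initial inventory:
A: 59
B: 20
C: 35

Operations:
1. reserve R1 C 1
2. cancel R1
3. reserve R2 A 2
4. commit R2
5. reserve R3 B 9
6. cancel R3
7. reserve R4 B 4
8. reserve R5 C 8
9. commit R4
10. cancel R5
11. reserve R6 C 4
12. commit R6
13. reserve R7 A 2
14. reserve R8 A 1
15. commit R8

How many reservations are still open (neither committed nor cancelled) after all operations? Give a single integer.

Step 1: reserve R1 C 1 -> on_hand[A=59 B=20 C=35] avail[A=59 B=20 C=34] open={R1}
Step 2: cancel R1 -> on_hand[A=59 B=20 C=35] avail[A=59 B=20 C=35] open={}
Step 3: reserve R2 A 2 -> on_hand[A=59 B=20 C=35] avail[A=57 B=20 C=35] open={R2}
Step 4: commit R2 -> on_hand[A=57 B=20 C=35] avail[A=57 B=20 C=35] open={}
Step 5: reserve R3 B 9 -> on_hand[A=57 B=20 C=35] avail[A=57 B=11 C=35] open={R3}
Step 6: cancel R3 -> on_hand[A=57 B=20 C=35] avail[A=57 B=20 C=35] open={}
Step 7: reserve R4 B 4 -> on_hand[A=57 B=20 C=35] avail[A=57 B=16 C=35] open={R4}
Step 8: reserve R5 C 8 -> on_hand[A=57 B=20 C=35] avail[A=57 B=16 C=27] open={R4,R5}
Step 9: commit R4 -> on_hand[A=57 B=16 C=35] avail[A=57 B=16 C=27] open={R5}
Step 10: cancel R5 -> on_hand[A=57 B=16 C=35] avail[A=57 B=16 C=35] open={}
Step 11: reserve R6 C 4 -> on_hand[A=57 B=16 C=35] avail[A=57 B=16 C=31] open={R6}
Step 12: commit R6 -> on_hand[A=57 B=16 C=31] avail[A=57 B=16 C=31] open={}
Step 13: reserve R7 A 2 -> on_hand[A=57 B=16 C=31] avail[A=55 B=16 C=31] open={R7}
Step 14: reserve R8 A 1 -> on_hand[A=57 B=16 C=31] avail[A=54 B=16 C=31] open={R7,R8}
Step 15: commit R8 -> on_hand[A=56 B=16 C=31] avail[A=54 B=16 C=31] open={R7}
Open reservations: ['R7'] -> 1

Answer: 1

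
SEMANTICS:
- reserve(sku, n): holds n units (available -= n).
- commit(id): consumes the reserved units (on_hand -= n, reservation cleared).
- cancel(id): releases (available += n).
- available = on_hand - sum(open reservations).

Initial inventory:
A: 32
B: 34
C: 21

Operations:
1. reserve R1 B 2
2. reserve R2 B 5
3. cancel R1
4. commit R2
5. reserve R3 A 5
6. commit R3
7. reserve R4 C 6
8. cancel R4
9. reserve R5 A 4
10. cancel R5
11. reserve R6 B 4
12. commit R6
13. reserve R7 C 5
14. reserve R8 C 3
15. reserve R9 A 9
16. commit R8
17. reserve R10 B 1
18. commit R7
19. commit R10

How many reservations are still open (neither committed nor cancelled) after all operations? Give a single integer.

Step 1: reserve R1 B 2 -> on_hand[A=32 B=34 C=21] avail[A=32 B=32 C=21] open={R1}
Step 2: reserve R2 B 5 -> on_hand[A=32 B=34 C=21] avail[A=32 B=27 C=21] open={R1,R2}
Step 3: cancel R1 -> on_hand[A=32 B=34 C=21] avail[A=32 B=29 C=21] open={R2}
Step 4: commit R2 -> on_hand[A=32 B=29 C=21] avail[A=32 B=29 C=21] open={}
Step 5: reserve R3 A 5 -> on_hand[A=32 B=29 C=21] avail[A=27 B=29 C=21] open={R3}
Step 6: commit R3 -> on_hand[A=27 B=29 C=21] avail[A=27 B=29 C=21] open={}
Step 7: reserve R4 C 6 -> on_hand[A=27 B=29 C=21] avail[A=27 B=29 C=15] open={R4}
Step 8: cancel R4 -> on_hand[A=27 B=29 C=21] avail[A=27 B=29 C=21] open={}
Step 9: reserve R5 A 4 -> on_hand[A=27 B=29 C=21] avail[A=23 B=29 C=21] open={R5}
Step 10: cancel R5 -> on_hand[A=27 B=29 C=21] avail[A=27 B=29 C=21] open={}
Step 11: reserve R6 B 4 -> on_hand[A=27 B=29 C=21] avail[A=27 B=25 C=21] open={R6}
Step 12: commit R6 -> on_hand[A=27 B=25 C=21] avail[A=27 B=25 C=21] open={}
Step 13: reserve R7 C 5 -> on_hand[A=27 B=25 C=21] avail[A=27 B=25 C=16] open={R7}
Step 14: reserve R8 C 3 -> on_hand[A=27 B=25 C=21] avail[A=27 B=25 C=13] open={R7,R8}
Step 15: reserve R9 A 9 -> on_hand[A=27 B=25 C=21] avail[A=18 B=25 C=13] open={R7,R8,R9}
Step 16: commit R8 -> on_hand[A=27 B=25 C=18] avail[A=18 B=25 C=13] open={R7,R9}
Step 17: reserve R10 B 1 -> on_hand[A=27 B=25 C=18] avail[A=18 B=24 C=13] open={R10,R7,R9}
Step 18: commit R7 -> on_hand[A=27 B=25 C=13] avail[A=18 B=24 C=13] open={R10,R9}
Step 19: commit R10 -> on_hand[A=27 B=24 C=13] avail[A=18 B=24 C=13] open={R9}
Open reservations: ['R9'] -> 1

Answer: 1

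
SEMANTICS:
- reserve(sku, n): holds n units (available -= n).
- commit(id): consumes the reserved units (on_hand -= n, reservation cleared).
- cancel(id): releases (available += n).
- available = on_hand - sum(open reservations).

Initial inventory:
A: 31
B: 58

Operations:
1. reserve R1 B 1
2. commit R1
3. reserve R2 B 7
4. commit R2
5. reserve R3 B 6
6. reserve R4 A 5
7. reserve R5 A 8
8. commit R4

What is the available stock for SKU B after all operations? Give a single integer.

Step 1: reserve R1 B 1 -> on_hand[A=31 B=58] avail[A=31 B=57] open={R1}
Step 2: commit R1 -> on_hand[A=31 B=57] avail[A=31 B=57] open={}
Step 3: reserve R2 B 7 -> on_hand[A=31 B=57] avail[A=31 B=50] open={R2}
Step 4: commit R2 -> on_hand[A=31 B=50] avail[A=31 B=50] open={}
Step 5: reserve R3 B 6 -> on_hand[A=31 B=50] avail[A=31 B=44] open={R3}
Step 6: reserve R4 A 5 -> on_hand[A=31 B=50] avail[A=26 B=44] open={R3,R4}
Step 7: reserve R5 A 8 -> on_hand[A=31 B=50] avail[A=18 B=44] open={R3,R4,R5}
Step 8: commit R4 -> on_hand[A=26 B=50] avail[A=18 B=44] open={R3,R5}
Final available[B] = 44

Answer: 44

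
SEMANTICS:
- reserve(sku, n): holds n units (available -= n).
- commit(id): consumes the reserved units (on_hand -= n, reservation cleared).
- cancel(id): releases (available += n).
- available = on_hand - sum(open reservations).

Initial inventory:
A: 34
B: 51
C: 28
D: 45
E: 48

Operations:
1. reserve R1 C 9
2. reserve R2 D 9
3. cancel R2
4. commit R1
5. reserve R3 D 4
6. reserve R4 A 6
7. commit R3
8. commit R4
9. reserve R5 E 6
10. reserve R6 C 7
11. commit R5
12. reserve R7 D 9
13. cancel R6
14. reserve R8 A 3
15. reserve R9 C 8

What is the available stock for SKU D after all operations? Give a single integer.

Step 1: reserve R1 C 9 -> on_hand[A=34 B=51 C=28 D=45 E=48] avail[A=34 B=51 C=19 D=45 E=48] open={R1}
Step 2: reserve R2 D 9 -> on_hand[A=34 B=51 C=28 D=45 E=48] avail[A=34 B=51 C=19 D=36 E=48] open={R1,R2}
Step 3: cancel R2 -> on_hand[A=34 B=51 C=28 D=45 E=48] avail[A=34 B=51 C=19 D=45 E=48] open={R1}
Step 4: commit R1 -> on_hand[A=34 B=51 C=19 D=45 E=48] avail[A=34 B=51 C=19 D=45 E=48] open={}
Step 5: reserve R3 D 4 -> on_hand[A=34 B=51 C=19 D=45 E=48] avail[A=34 B=51 C=19 D=41 E=48] open={R3}
Step 6: reserve R4 A 6 -> on_hand[A=34 B=51 C=19 D=45 E=48] avail[A=28 B=51 C=19 D=41 E=48] open={R3,R4}
Step 7: commit R3 -> on_hand[A=34 B=51 C=19 D=41 E=48] avail[A=28 B=51 C=19 D=41 E=48] open={R4}
Step 8: commit R4 -> on_hand[A=28 B=51 C=19 D=41 E=48] avail[A=28 B=51 C=19 D=41 E=48] open={}
Step 9: reserve R5 E 6 -> on_hand[A=28 B=51 C=19 D=41 E=48] avail[A=28 B=51 C=19 D=41 E=42] open={R5}
Step 10: reserve R6 C 7 -> on_hand[A=28 B=51 C=19 D=41 E=48] avail[A=28 B=51 C=12 D=41 E=42] open={R5,R6}
Step 11: commit R5 -> on_hand[A=28 B=51 C=19 D=41 E=42] avail[A=28 B=51 C=12 D=41 E=42] open={R6}
Step 12: reserve R7 D 9 -> on_hand[A=28 B=51 C=19 D=41 E=42] avail[A=28 B=51 C=12 D=32 E=42] open={R6,R7}
Step 13: cancel R6 -> on_hand[A=28 B=51 C=19 D=41 E=42] avail[A=28 B=51 C=19 D=32 E=42] open={R7}
Step 14: reserve R8 A 3 -> on_hand[A=28 B=51 C=19 D=41 E=42] avail[A=25 B=51 C=19 D=32 E=42] open={R7,R8}
Step 15: reserve R9 C 8 -> on_hand[A=28 B=51 C=19 D=41 E=42] avail[A=25 B=51 C=11 D=32 E=42] open={R7,R8,R9}
Final available[D] = 32

Answer: 32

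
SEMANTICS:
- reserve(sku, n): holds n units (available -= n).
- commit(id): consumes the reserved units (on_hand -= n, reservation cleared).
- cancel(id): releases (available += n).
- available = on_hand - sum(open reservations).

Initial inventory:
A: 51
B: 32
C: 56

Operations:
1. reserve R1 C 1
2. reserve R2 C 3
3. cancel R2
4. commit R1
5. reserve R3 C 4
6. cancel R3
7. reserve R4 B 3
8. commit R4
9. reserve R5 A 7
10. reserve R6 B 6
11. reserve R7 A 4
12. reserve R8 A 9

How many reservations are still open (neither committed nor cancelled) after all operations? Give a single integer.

Step 1: reserve R1 C 1 -> on_hand[A=51 B=32 C=56] avail[A=51 B=32 C=55] open={R1}
Step 2: reserve R2 C 3 -> on_hand[A=51 B=32 C=56] avail[A=51 B=32 C=52] open={R1,R2}
Step 3: cancel R2 -> on_hand[A=51 B=32 C=56] avail[A=51 B=32 C=55] open={R1}
Step 4: commit R1 -> on_hand[A=51 B=32 C=55] avail[A=51 B=32 C=55] open={}
Step 5: reserve R3 C 4 -> on_hand[A=51 B=32 C=55] avail[A=51 B=32 C=51] open={R3}
Step 6: cancel R3 -> on_hand[A=51 B=32 C=55] avail[A=51 B=32 C=55] open={}
Step 7: reserve R4 B 3 -> on_hand[A=51 B=32 C=55] avail[A=51 B=29 C=55] open={R4}
Step 8: commit R4 -> on_hand[A=51 B=29 C=55] avail[A=51 B=29 C=55] open={}
Step 9: reserve R5 A 7 -> on_hand[A=51 B=29 C=55] avail[A=44 B=29 C=55] open={R5}
Step 10: reserve R6 B 6 -> on_hand[A=51 B=29 C=55] avail[A=44 B=23 C=55] open={R5,R6}
Step 11: reserve R7 A 4 -> on_hand[A=51 B=29 C=55] avail[A=40 B=23 C=55] open={R5,R6,R7}
Step 12: reserve R8 A 9 -> on_hand[A=51 B=29 C=55] avail[A=31 B=23 C=55] open={R5,R6,R7,R8}
Open reservations: ['R5', 'R6', 'R7', 'R8'] -> 4

Answer: 4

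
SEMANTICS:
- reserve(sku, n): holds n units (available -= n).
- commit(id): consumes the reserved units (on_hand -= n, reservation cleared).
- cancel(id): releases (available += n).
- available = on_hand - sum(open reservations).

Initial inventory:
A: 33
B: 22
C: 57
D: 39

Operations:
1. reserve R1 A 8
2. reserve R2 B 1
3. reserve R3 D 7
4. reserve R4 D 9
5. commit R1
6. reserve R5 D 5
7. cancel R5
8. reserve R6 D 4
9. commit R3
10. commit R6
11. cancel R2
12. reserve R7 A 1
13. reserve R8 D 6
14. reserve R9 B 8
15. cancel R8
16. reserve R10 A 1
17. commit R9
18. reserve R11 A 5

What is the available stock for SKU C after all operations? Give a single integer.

Step 1: reserve R1 A 8 -> on_hand[A=33 B=22 C=57 D=39] avail[A=25 B=22 C=57 D=39] open={R1}
Step 2: reserve R2 B 1 -> on_hand[A=33 B=22 C=57 D=39] avail[A=25 B=21 C=57 D=39] open={R1,R2}
Step 3: reserve R3 D 7 -> on_hand[A=33 B=22 C=57 D=39] avail[A=25 B=21 C=57 D=32] open={R1,R2,R3}
Step 4: reserve R4 D 9 -> on_hand[A=33 B=22 C=57 D=39] avail[A=25 B=21 C=57 D=23] open={R1,R2,R3,R4}
Step 5: commit R1 -> on_hand[A=25 B=22 C=57 D=39] avail[A=25 B=21 C=57 D=23] open={R2,R3,R4}
Step 6: reserve R5 D 5 -> on_hand[A=25 B=22 C=57 D=39] avail[A=25 B=21 C=57 D=18] open={R2,R3,R4,R5}
Step 7: cancel R5 -> on_hand[A=25 B=22 C=57 D=39] avail[A=25 B=21 C=57 D=23] open={R2,R3,R4}
Step 8: reserve R6 D 4 -> on_hand[A=25 B=22 C=57 D=39] avail[A=25 B=21 C=57 D=19] open={R2,R3,R4,R6}
Step 9: commit R3 -> on_hand[A=25 B=22 C=57 D=32] avail[A=25 B=21 C=57 D=19] open={R2,R4,R6}
Step 10: commit R6 -> on_hand[A=25 B=22 C=57 D=28] avail[A=25 B=21 C=57 D=19] open={R2,R4}
Step 11: cancel R2 -> on_hand[A=25 B=22 C=57 D=28] avail[A=25 B=22 C=57 D=19] open={R4}
Step 12: reserve R7 A 1 -> on_hand[A=25 B=22 C=57 D=28] avail[A=24 B=22 C=57 D=19] open={R4,R7}
Step 13: reserve R8 D 6 -> on_hand[A=25 B=22 C=57 D=28] avail[A=24 B=22 C=57 D=13] open={R4,R7,R8}
Step 14: reserve R9 B 8 -> on_hand[A=25 B=22 C=57 D=28] avail[A=24 B=14 C=57 D=13] open={R4,R7,R8,R9}
Step 15: cancel R8 -> on_hand[A=25 B=22 C=57 D=28] avail[A=24 B=14 C=57 D=19] open={R4,R7,R9}
Step 16: reserve R10 A 1 -> on_hand[A=25 B=22 C=57 D=28] avail[A=23 B=14 C=57 D=19] open={R10,R4,R7,R9}
Step 17: commit R9 -> on_hand[A=25 B=14 C=57 D=28] avail[A=23 B=14 C=57 D=19] open={R10,R4,R7}
Step 18: reserve R11 A 5 -> on_hand[A=25 B=14 C=57 D=28] avail[A=18 B=14 C=57 D=19] open={R10,R11,R4,R7}
Final available[C] = 57

Answer: 57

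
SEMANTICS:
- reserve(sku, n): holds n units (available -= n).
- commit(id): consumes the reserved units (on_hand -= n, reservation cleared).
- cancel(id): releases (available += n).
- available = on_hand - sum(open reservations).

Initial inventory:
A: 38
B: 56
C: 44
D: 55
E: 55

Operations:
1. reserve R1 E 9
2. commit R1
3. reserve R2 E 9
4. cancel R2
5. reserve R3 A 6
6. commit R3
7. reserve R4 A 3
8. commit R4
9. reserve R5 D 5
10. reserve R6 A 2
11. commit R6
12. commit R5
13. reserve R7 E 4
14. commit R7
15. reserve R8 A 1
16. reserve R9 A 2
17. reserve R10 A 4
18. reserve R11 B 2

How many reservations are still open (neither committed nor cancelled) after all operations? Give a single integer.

Answer: 4

Derivation:
Step 1: reserve R1 E 9 -> on_hand[A=38 B=56 C=44 D=55 E=55] avail[A=38 B=56 C=44 D=55 E=46] open={R1}
Step 2: commit R1 -> on_hand[A=38 B=56 C=44 D=55 E=46] avail[A=38 B=56 C=44 D=55 E=46] open={}
Step 3: reserve R2 E 9 -> on_hand[A=38 B=56 C=44 D=55 E=46] avail[A=38 B=56 C=44 D=55 E=37] open={R2}
Step 4: cancel R2 -> on_hand[A=38 B=56 C=44 D=55 E=46] avail[A=38 B=56 C=44 D=55 E=46] open={}
Step 5: reserve R3 A 6 -> on_hand[A=38 B=56 C=44 D=55 E=46] avail[A=32 B=56 C=44 D=55 E=46] open={R3}
Step 6: commit R3 -> on_hand[A=32 B=56 C=44 D=55 E=46] avail[A=32 B=56 C=44 D=55 E=46] open={}
Step 7: reserve R4 A 3 -> on_hand[A=32 B=56 C=44 D=55 E=46] avail[A=29 B=56 C=44 D=55 E=46] open={R4}
Step 8: commit R4 -> on_hand[A=29 B=56 C=44 D=55 E=46] avail[A=29 B=56 C=44 D=55 E=46] open={}
Step 9: reserve R5 D 5 -> on_hand[A=29 B=56 C=44 D=55 E=46] avail[A=29 B=56 C=44 D=50 E=46] open={R5}
Step 10: reserve R6 A 2 -> on_hand[A=29 B=56 C=44 D=55 E=46] avail[A=27 B=56 C=44 D=50 E=46] open={R5,R6}
Step 11: commit R6 -> on_hand[A=27 B=56 C=44 D=55 E=46] avail[A=27 B=56 C=44 D=50 E=46] open={R5}
Step 12: commit R5 -> on_hand[A=27 B=56 C=44 D=50 E=46] avail[A=27 B=56 C=44 D=50 E=46] open={}
Step 13: reserve R7 E 4 -> on_hand[A=27 B=56 C=44 D=50 E=46] avail[A=27 B=56 C=44 D=50 E=42] open={R7}
Step 14: commit R7 -> on_hand[A=27 B=56 C=44 D=50 E=42] avail[A=27 B=56 C=44 D=50 E=42] open={}
Step 15: reserve R8 A 1 -> on_hand[A=27 B=56 C=44 D=50 E=42] avail[A=26 B=56 C=44 D=50 E=42] open={R8}
Step 16: reserve R9 A 2 -> on_hand[A=27 B=56 C=44 D=50 E=42] avail[A=24 B=56 C=44 D=50 E=42] open={R8,R9}
Step 17: reserve R10 A 4 -> on_hand[A=27 B=56 C=44 D=50 E=42] avail[A=20 B=56 C=44 D=50 E=42] open={R10,R8,R9}
Step 18: reserve R11 B 2 -> on_hand[A=27 B=56 C=44 D=50 E=42] avail[A=20 B=54 C=44 D=50 E=42] open={R10,R11,R8,R9}
Open reservations: ['R10', 'R11', 'R8', 'R9'] -> 4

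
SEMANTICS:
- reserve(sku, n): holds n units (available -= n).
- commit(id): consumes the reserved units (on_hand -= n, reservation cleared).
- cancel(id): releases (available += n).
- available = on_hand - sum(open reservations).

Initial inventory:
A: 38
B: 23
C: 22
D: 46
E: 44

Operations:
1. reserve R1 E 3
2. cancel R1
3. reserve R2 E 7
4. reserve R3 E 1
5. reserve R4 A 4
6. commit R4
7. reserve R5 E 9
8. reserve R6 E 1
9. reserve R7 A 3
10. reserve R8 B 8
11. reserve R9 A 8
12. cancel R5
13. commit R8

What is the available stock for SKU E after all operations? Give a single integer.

Step 1: reserve R1 E 3 -> on_hand[A=38 B=23 C=22 D=46 E=44] avail[A=38 B=23 C=22 D=46 E=41] open={R1}
Step 2: cancel R1 -> on_hand[A=38 B=23 C=22 D=46 E=44] avail[A=38 B=23 C=22 D=46 E=44] open={}
Step 3: reserve R2 E 7 -> on_hand[A=38 B=23 C=22 D=46 E=44] avail[A=38 B=23 C=22 D=46 E=37] open={R2}
Step 4: reserve R3 E 1 -> on_hand[A=38 B=23 C=22 D=46 E=44] avail[A=38 B=23 C=22 D=46 E=36] open={R2,R3}
Step 5: reserve R4 A 4 -> on_hand[A=38 B=23 C=22 D=46 E=44] avail[A=34 B=23 C=22 D=46 E=36] open={R2,R3,R4}
Step 6: commit R4 -> on_hand[A=34 B=23 C=22 D=46 E=44] avail[A=34 B=23 C=22 D=46 E=36] open={R2,R3}
Step 7: reserve R5 E 9 -> on_hand[A=34 B=23 C=22 D=46 E=44] avail[A=34 B=23 C=22 D=46 E=27] open={R2,R3,R5}
Step 8: reserve R6 E 1 -> on_hand[A=34 B=23 C=22 D=46 E=44] avail[A=34 B=23 C=22 D=46 E=26] open={R2,R3,R5,R6}
Step 9: reserve R7 A 3 -> on_hand[A=34 B=23 C=22 D=46 E=44] avail[A=31 B=23 C=22 D=46 E=26] open={R2,R3,R5,R6,R7}
Step 10: reserve R8 B 8 -> on_hand[A=34 B=23 C=22 D=46 E=44] avail[A=31 B=15 C=22 D=46 E=26] open={R2,R3,R5,R6,R7,R8}
Step 11: reserve R9 A 8 -> on_hand[A=34 B=23 C=22 D=46 E=44] avail[A=23 B=15 C=22 D=46 E=26] open={R2,R3,R5,R6,R7,R8,R9}
Step 12: cancel R5 -> on_hand[A=34 B=23 C=22 D=46 E=44] avail[A=23 B=15 C=22 D=46 E=35] open={R2,R3,R6,R7,R8,R9}
Step 13: commit R8 -> on_hand[A=34 B=15 C=22 D=46 E=44] avail[A=23 B=15 C=22 D=46 E=35] open={R2,R3,R6,R7,R9}
Final available[E] = 35

Answer: 35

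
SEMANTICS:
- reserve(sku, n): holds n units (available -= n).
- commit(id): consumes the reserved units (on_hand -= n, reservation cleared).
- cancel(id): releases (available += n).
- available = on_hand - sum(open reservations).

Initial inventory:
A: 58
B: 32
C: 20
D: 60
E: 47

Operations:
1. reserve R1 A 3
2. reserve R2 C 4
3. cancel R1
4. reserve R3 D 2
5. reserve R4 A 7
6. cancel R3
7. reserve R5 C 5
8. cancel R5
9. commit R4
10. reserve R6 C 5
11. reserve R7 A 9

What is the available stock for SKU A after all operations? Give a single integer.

Step 1: reserve R1 A 3 -> on_hand[A=58 B=32 C=20 D=60 E=47] avail[A=55 B=32 C=20 D=60 E=47] open={R1}
Step 2: reserve R2 C 4 -> on_hand[A=58 B=32 C=20 D=60 E=47] avail[A=55 B=32 C=16 D=60 E=47] open={R1,R2}
Step 3: cancel R1 -> on_hand[A=58 B=32 C=20 D=60 E=47] avail[A=58 B=32 C=16 D=60 E=47] open={R2}
Step 4: reserve R3 D 2 -> on_hand[A=58 B=32 C=20 D=60 E=47] avail[A=58 B=32 C=16 D=58 E=47] open={R2,R3}
Step 5: reserve R4 A 7 -> on_hand[A=58 B=32 C=20 D=60 E=47] avail[A=51 B=32 C=16 D=58 E=47] open={R2,R3,R4}
Step 6: cancel R3 -> on_hand[A=58 B=32 C=20 D=60 E=47] avail[A=51 B=32 C=16 D=60 E=47] open={R2,R4}
Step 7: reserve R5 C 5 -> on_hand[A=58 B=32 C=20 D=60 E=47] avail[A=51 B=32 C=11 D=60 E=47] open={R2,R4,R5}
Step 8: cancel R5 -> on_hand[A=58 B=32 C=20 D=60 E=47] avail[A=51 B=32 C=16 D=60 E=47] open={R2,R4}
Step 9: commit R4 -> on_hand[A=51 B=32 C=20 D=60 E=47] avail[A=51 B=32 C=16 D=60 E=47] open={R2}
Step 10: reserve R6 C 5 -> on_hand[A=51 B=32 C=20 D=60 E=47] avail[A=51 B=32 C=11 D=60 E=47] open={R2,R6}
Step 11: reserve R7 A 9 -> on_hand[A=51 B=32 C=20 D=60 E=47] avail[A=42 B=32 C=11 D=60 E=47] open={R2,R6,R7}
Final available[A] = 42

Answer: 42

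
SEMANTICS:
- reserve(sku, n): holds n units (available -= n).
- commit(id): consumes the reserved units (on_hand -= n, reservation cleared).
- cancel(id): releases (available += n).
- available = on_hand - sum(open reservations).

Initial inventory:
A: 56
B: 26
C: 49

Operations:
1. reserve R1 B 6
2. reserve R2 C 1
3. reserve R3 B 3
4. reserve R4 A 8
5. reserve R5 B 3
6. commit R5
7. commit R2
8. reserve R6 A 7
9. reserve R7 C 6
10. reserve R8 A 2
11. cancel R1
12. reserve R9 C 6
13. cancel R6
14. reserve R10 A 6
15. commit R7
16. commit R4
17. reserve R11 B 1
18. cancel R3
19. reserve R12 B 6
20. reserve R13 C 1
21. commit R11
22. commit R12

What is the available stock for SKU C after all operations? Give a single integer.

Answer: 35

Derivation:
Step 1: reserve R1 B 6 -> on_hand[A=56 B=26 C=49] avail[A=56 B=20 C=49] open={R1}
Step 2: reserve R2 C 1 -> on_hand[A=56 B=26 C=49] avail[A=56 B=20 C=48] open={R1,R2}
Step 3: reserve R3 B 3 -> on_hand[A=56 B=26 C=49] avail[A=56 B=17 C=48] open={R1,R2,R3}
Step 4: reserve R4 A 8 -> on_hand[A=56 B=26 C=49] avail[A=48 B=17 C=48] open={R1,R2,R3,R4}
Step 5: reserve R5 B 3 -> on_hand[A=56 B=26 C=49] avail[A=48 B=14 C=48] open={R1,R2,R3,R4,R5}
Step 6: commit R5 -> on_hand[A=56 B=23 C=49] avail[A=48 B=14 C=48] open={R1,R2,R3,R4}
Step 7: commit R2 -> on_hand[A=56 B=23 C=48] avail[A=48 B=14 C=48] open={R1,R3,R4}
Step 8: reserve R6 A 7 -> on_hand[A=56 B=23 C=48] avail[A=41 B=14 C=48] open={R1,R3,R4,R6}
Step 9: reserve R7 C 6 -> on_hand[A=56 B=23 C=48] avail[A=41 B=14 C=42] open={R1,R3,R4,R6,R7}
Step 10: reserve R8 A 2 -> on_hand[A=56 B=23 C=48] avail[A=39 B=14 C=42] open={R1,R3,R4,R6,R7,R8}
Step 11: cancel R1 -> on_hand[A=56 B=23 C=48] avail[A=39 B=20 C=42] open={R3,R4,R6,R7,R8}
Step 12: reserve R9 C 6 -> on_hand[A=56 B=23 C=48] avail[A=39 B=20 C=36] open={R3,R4,R6,R7,R8,R9}
Step 13: cancel R6 -> on_hand[A=56 B=23 C=48] avail[A=46 B=20 C=36] open={R3,R4,R7,R8,R9}
Step 14: reserve R10 A 6 -> on_hand[A=56 B=23 C=48] avail[A=40 B=20 C=36] open={R10,R3,R4,R7,R8,R9}
Step 15: commit R7 -> on_hand[A=56 B=23 C=42] avail[A=40 B=20 C=36] open={R10,R3,R4,R8,R9}
Step 16: commit R4 -> on_hand[A=48 B=23 C=42] avail[A=40 B=20 C=36] open={R10,R3,R8,R9}
Step 17: reserve R11 B 1 -> on_hand[A=48 B=23 C=42] avail[A=40 B=19 C=36] open={R10,R11,R3,R8,R9}
Step 18: cancel R3 -> on_hand[A=48 B=23 C=42] avail[A=40 B=22 C=36] open={R10,R11,R8,R9}
Step 19: reserve R12 B 6 -> on_hand[A=48 B=23 C=42] avail[A=40 B=16 C=36] open={R10,R11,R12,R8,R9}
Step 20: reserve R13 C 1 -> on_hand[A=48 B=23 C=42] avail[A=40 B=16 C=35] open={R10,R11,R12,R13,R8,R9}
Step 21: commit R11 -> on_hand[A=48 B=22 C=42] avail[A=40 B=16 C=35] open={R10,R12,R13,R8,R9}
Step 22: commit R12 -> on_hand[A=48 B=16 C=42] avail[A=40 B=16 C=35] open={R10,R13,R8,R9}
Final available[C] = 35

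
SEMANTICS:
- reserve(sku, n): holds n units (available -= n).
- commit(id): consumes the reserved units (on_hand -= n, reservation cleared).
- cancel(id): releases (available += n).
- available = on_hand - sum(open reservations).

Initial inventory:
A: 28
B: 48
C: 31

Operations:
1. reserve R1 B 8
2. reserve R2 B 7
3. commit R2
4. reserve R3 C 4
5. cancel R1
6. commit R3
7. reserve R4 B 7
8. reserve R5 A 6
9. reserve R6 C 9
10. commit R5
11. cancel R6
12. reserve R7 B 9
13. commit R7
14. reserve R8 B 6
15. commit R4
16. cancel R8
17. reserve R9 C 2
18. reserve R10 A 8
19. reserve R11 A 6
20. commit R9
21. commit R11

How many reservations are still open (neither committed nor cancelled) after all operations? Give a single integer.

Step 1: reserve R1 B 8 -> on_hand[A=28 B=48 C=31] avail[A=28 B=40 C=31] open={R1}
Step 2: reserve R2 B 7 -> on_hand[A=28 B=48 C=31] avail[A=28 B=33 C=31] open={R1,R2}
Step 3: commit R2 -> on_hand[A=28 B=41 C=31] avail[A=28 B=33 C=31] open={R1}
Step 4: reserve R3 C 4 -> on_hand[A=28 B=41 C=31] avail[A=28 B=33 C=27] open={R1,R3}
Step 5: cancel R1 -> on_hand[A=28 B=41 C=31] avail[A=28 B=41 C=27] open={R3}
Step 6: commit R3 -> on_hand[A=28 B=41 C=27] avail[A=28 B=41 C=27] open={}
Step 7: reserve R4 B 7 -> on_hand[A=28 B=41 C=27] avail[A=28 B=34 C=27] open={R4}
Step 8: reserve R5 A 6 -> on_hand[A=28 B=41 C=27] avail[A=22 B=34 C=27] open={R4,R5}
Step 9: reserve R6 C 9 -> on_hand[A=28 B=41 C=27] avail[A=22 B=34 C=18] open={R4,R5,R6}
Step 10: commit R5 -> on_hand[A=22 B=41 C=27] avail[A=22 B=34 C=18] open={R4,R6}
Step 11: cancel R6 -> on_hand[A=22 B=41 C=27] avail[A=22 B=34 C=27] open={R4}
Step 12: reserve R7 B 9 -> on_hand[A=22 B=41 C=27] avail[A=22 B=25 C=27] open={R4,R7}
Step 13: commit R7 -> on_hand[A=22 B=32 C=27] avail[A=22 B=25 C=27] open={R4}
Step 14: reserve R8 B 6 -> on_hand[A=22 B=32 C=27] avail[A=22 B=19 C=27] open={R4,R8}
Step 15: commit R4 -> on_hand[A=22 B=25 C=27] avail[A=22 B=19 C=27] open={R8}
Step 16: cancel R8 -> on_hand[A=22 B=25 C=27] avail[A=22 B=25 C=27] open={}
Step 17: reserve R9 C 2 -> on_hand[A=22 B=25 C=27] avail[A=22 B=25 C=25] open={R9}
Step 18: reserve R10 A 8 -> on_hand[A=22 B=25 C=27] avail[A=14 B=25 C=25] open={R10,R9}
Step 19: reserve R11 A 6 -> on_hand[A=22 B=25 C=27] avail[A=8 B=25 C=25] open={R10,R11,R9}
Step 20: commit R9 -> on_hand[A=22 B=25 C=25] avail[A=8 B=25 C=25] open={R10,R11}
Step 21: commit R11 -> on_hand[A=16 B=25 C=25] avail[A=8 B=25 C=25] open={R10}
Open reservations: ['R10'] -> 1

Answer: 1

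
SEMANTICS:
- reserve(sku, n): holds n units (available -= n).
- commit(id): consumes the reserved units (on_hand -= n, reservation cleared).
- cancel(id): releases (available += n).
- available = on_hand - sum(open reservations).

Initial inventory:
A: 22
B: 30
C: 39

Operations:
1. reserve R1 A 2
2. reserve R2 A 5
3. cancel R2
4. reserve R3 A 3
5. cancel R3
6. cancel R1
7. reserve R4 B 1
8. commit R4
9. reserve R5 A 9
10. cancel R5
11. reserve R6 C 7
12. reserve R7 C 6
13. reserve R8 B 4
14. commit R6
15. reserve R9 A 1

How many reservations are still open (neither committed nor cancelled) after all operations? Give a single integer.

Step 1: reserve R1 A 2 -> on_hand[A=22 B=30 C=39] avail[A=20 B=30 C=39] open={R1}
Step 2: reserve R2 A 5 -> on_hand[A=22 B=30 C=39] avail[A=15 B=30 C=39] open={R1,R2}
Step 3: cancel R2 -> on_hand[A=22 B=30 C=39] avail[A=20 B=30 C=39] open={R1}
Step 4: reserve R3 A 3 -> on_hand[A=22 B=30 C=39] avail[A=17 B=30 C=39] open={R1,R3}
Step 5: cancel R3 -> on_hand[A=22 B=30 C=39] avail[A=20 B=30 C=39] open={R1}
Step 6: cancel R1 -> on_hand[A=22 B=30 C=39] avail[A=22 B=30 C=39] open={}
Step 7: reserve R4 B 1 -> on_hand[A=22 B=30 C=39] avail[A=22 B=29 C=39] open={R4}
Step 8: commit R4 -> on_hand[A=22 B=29 C=39] avail[A=22 B=29 C=39] open={}
Step 9: reserve R5 A 9 -> on_hand[A=22 B=29 C=39] avail[A=13 B=29 C=39] open={R5}
Step 10: cancel R5 -> on_hand[A=22 B=29 C=39] avail[A=22 B=29 C=39] open={}
Step 11: reserve R6 C 7 -> on_hand[A=22 B=29 C=39] avail[A=22 B=29 C=32] open={R6}
Step 12: reserve R7 C 6 -> on_hand[A=22 B=29 C=39] avail[A=22 B=29 C=26] open={R6,R7}
Step 13: reserve R8 B 4 -> on_hand[A=22 B=29 C=39] avail[A=22 B=25 C=26] open={R6,R7,R8}
Step 14: commit R6 -> on_hand[A=22 B=29 C=32] avail[A=22 B=25 C=26] open={R7,R8}
Step 15: reserve R9 A 1 -> on_hand[A=22 B=29 C=32] avail[A=21 B=25 C=26] open={R7,R8,R9}
Open reservations: ['R7', 'R8', 'R9'] -> 3

Answer: 3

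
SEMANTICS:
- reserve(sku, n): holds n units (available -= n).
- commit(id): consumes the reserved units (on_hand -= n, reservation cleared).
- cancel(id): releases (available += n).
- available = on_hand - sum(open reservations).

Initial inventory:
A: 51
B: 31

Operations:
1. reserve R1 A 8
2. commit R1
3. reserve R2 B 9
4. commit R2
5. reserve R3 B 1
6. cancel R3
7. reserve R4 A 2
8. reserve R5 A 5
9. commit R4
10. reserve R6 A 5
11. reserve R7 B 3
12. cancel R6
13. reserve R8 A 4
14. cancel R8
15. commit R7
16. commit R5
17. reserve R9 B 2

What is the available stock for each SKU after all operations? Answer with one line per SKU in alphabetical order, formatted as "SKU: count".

Step 1: reserve R1 A 8 -> on_hand[A=51 B=31] avail[A=43 B=31] open={R1}
Step 2: commit R1 -> on_hand[A=43 B=31] avail[A=43 B=31] open={}
Step 3: reserve R2 B 9 -> on_hand[A=43 B=31] avail[A=43 B=22] open={R2}
Step 4: commit R2 -> on_hand[A=43 B=22] avail[A=43 B=22] open={}
Step 5: reserve R3 B 1 -> on_hand[A=43 B=22] avail[A=43 B=21] open={R3}
Step 6: cancel R3 -> on_hand[A=43 B=22] avail[A=43 B=22] open={}
Step 7: reserve R4 A 2 -> on_hand[A=43 B=22] avail[A=41 B=22] open={R4}
Step 8: reserve R5 A 5 -> on_hand[A=43 B=22] avail[A=36 B=22] open={R4,R5}
Step 9: commit R4 -> on_hand[A=41 B=22] avail[A=36 B=22] open={R5}
Step 10: reserve R6 A 5 -> on_hand[A=41 B=22] avail[A=31 B=22] open={R5,R6}
Step 11: reserve R7 B 3 -> on_hand[A=41 B=22] avail[A=31 B=19] open={R5,R6,R7}
Step 12: cancel R6 -> on_hand[A=41 B=22] avail[A=36 B=19] open={R5,R7}
Step 13: reserve R8 A 4 -> on_hand[A=41 B=22] avail[A=32 B=19] open={R5,R7,R8}
Step 14: cancel R8 -> on_hand[A=41 B=22] avail[A=36 B=19] open={R5,R7}
Step 15: commit R7 -> on_hand[A=41 B=19] avail[A=36 B=19] open={R5}
Step 16: commit R5 -> on_hand[A=36 B=19] avail[A=36 B=19] open={}
Step 17: reserve R9 B 2 -> on_hand[A=36 B=19] avail[A=36 B=17] open={R9}

Answer: A: 36
B: 17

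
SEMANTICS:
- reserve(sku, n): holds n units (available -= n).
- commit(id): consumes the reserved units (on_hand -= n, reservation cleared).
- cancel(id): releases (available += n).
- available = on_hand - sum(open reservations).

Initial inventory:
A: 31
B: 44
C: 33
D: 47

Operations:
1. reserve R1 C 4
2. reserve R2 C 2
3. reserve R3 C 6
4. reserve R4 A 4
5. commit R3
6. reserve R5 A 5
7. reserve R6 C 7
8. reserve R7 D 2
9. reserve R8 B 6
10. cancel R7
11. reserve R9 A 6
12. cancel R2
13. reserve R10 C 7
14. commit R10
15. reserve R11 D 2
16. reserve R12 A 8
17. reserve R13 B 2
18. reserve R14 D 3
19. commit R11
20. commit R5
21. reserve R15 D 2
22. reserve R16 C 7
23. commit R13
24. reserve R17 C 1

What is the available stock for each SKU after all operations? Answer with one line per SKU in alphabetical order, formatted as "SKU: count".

Answer: A: 8
B: 36
C: 1
D: 40

Derivation:
Step 1: reserve R1 C 4 -> on_hand[A=31 B=44 C=33 D=47] avail[A=31 B=44 C=29 D=47] open={R1}
Step 2: reserve R2 C 2 -> on_hand[A=31 B=44 C=33 D=47] avail[A=31 B=44 C=27 D=47] open={R1,R2}
Step 3: reserve R3 C 6 -> on_hand[A=31 B=44 C=33 D=47] avail[A=31 B=44 C=21 D=47] open={R1,R2,R3}
Step 4: reserve R4 A 4 -> on_hand[A=31 B=44 C=33 D=47] avail[A=27 B=44 C=21 D=47] open={R1,R2,R3,R4}
Step 5: commit R3 -> on_hand[A=31 B=44 C=27 D=47] avail[A=27 B=44 C=21 D=47] open={R1,R2,R4}
Step 6: reserve R5 A 5 -> on_hand[A=31 B=44 C=27 D=47] avail[A=22 B=44 C=21 D=47] open={R1,R2,R4,R5}
Step 7: reserve R6 C 7 -> on_hand[A=31 B=44 C=27 D=47] avail[A=22 B=44 C=14 D=47] open={R1,R2,R4,R5,R6}
Step 8: reserve R7 D 2 -> on_hand[A=31 B=44 C=27 D=47] avail[A=22 B=44 C=14 D=45] open={R1,R2,R4,R5,R6,R7}
Step 9: reserve R8 B 6 -> on_hand[A=31 B=44 C=27 D=47] avail[A=22 B=38 C=14 D=45] open={R1,R2,R4,R5,R6,R7,R8}
Step 10: cancel R7 -> on_hand[A=31 B=44 C=27 D=47] avail[A=22 B=38 C=14 D=47] open={R1,R2,R4,R5,R6,R8}
Step 11: reserve R9 A 6 -> on_hand[A=31 B=44 C=27 D=47] avail[A=16 B=38 C=14 D=47] open={R1,R2,R4,R5,R6,R8,R9}
Step 12: cancel R2 -> on_hand[A=31 B=44 C=27 D=47] avail[A=16 B=38 C=16 D=47] open={R1,R4,R5,R6,R8,R9}
Step 13: reserve R10 C 7 -> on_hand[A=31 B=44 C=27 D=47] avail[A=16 B=38 C=9 D=47] open={R1,R10,R4,R5,R6,R8,R9}
Step 14: commit R10 -> on_hand[A=31 B=44 C=20 D=47] avail[A=16 B=38 C=9 D=47] open={R1,R4,R5,R6,R8,R9}
Step 15: reserve R11 D 2 -> on_hand[A=31 B=44 C=20 D=47] avail[A=16 B=38 C=9 D=45] open={R1,R11,R4,R5,R6,R8,R9}
Step 16: reserve R12 A 8 -> on_hand[A=31 B=44 C=20 D=47] avail[A=8 B=38 C=9 D=45] open={R1,R11,R12,R4,R5,R6,R8,R9}
Step 17: reserve R13 B 2 -> on_hand[A=31 B=44 C=20 D=47] avail[A=8 B=36 C=9 D=45] open={R1,R11,R12,R13,R4,R5,R6,R8,R9}
Step 18: reserve R14 D 3 -> on_hand[A=31 B=44 C=20 D=47] avail[A=8 B=36 C=9 D=42] open={R1,R11,R12,R13,R14,R4,R5,R6,R8,R9}
Step 19: commit R11 -> on_hand[A=31 B=44 C=20 D=45] avail[A=8 B=36 C=9 D=42] open={R1,R12,R13,R14,R4,R5,R6,R8,R9}
Step 20: commit R5 -> on_hand[A=26 B=44 C=20 D=45] avail[A=8 B=36 C=9 D=42] open={R1,R12,R13,R14,R4,R6,R8,R9}
Step 21: reserve R15 D 2 -> on_hand[A=26 B=44 C=20 D=45] avail[A=8 B=36 C=9 D=40] open={R1,R12,R13,R14,R15,R4,R6,R8,R9}
Step 22: reserve R16 C 7 -> on_hand[A=26 B=44 C=20 D=45] avail[A=8 B=36 C=2 D=40] open={R1,R12,R13,R14,R15,R16,R4,R6,R8,R9}
Step 23: commit R13 -> on_hand[A=26 B=42 C=20 D=45] avail[A=8 B=36 C=2 D=40] open={R1,R12,R14,R15,R16,R4,R6,R8,R9}
Step 24: reserve R17 C 1 -> on_hand[A=26 B=42 C=20 D=45] avail[A=8 B=36 C=1 D=40] open={R1,R12,R14,R15,R16,R17,R4,R6,R8,R9}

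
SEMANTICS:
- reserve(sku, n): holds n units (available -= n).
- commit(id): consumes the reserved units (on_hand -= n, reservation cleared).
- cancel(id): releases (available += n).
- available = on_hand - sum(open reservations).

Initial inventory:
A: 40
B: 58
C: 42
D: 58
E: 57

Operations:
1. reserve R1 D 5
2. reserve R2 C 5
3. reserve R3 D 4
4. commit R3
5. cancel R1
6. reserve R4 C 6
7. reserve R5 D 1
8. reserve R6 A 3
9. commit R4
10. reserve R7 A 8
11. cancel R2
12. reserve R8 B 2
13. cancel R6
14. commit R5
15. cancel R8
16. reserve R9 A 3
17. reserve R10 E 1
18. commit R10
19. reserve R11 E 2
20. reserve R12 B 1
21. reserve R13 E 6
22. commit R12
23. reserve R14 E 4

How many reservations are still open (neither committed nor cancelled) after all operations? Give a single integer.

Answer: 5

Derivation:
Step 1: reserve R1 D 5 -> on_hand[A=40 B=58 C=42 D=58 E=57] avail[A=40 B=58 C=42 D=53 E=57] open={R1}
Step 2: reserve R2 C 5 -> on_hand[A=40 B=58 C=42 D=58 E=57] avail[A=40 B=58 C=37 D=53 E=57] open={R1,R2}
Step 3: reserve R3 D 4 -> on_hand[A=40 B=58 C=42 D=58 E=57] avail[A=40 B=58 C=37 D=49 E=57] open={R1,R2,R3}
Step 4: commit R3 -> on_hand[A=40 B=58 C=42 D=54 E=57] avail[A=40 B=58 C=37 D=49 E=57] open={R1,R2}
Step 5: cancel R1 -> on_hand[A=40 B=58 C=42 D=54 E=57] avail[A=40 B=58 C=37 D=54 E=57] open={R2}
Step 6: reserve R4 C 6 -> on_hand[A=40 B=58 C=42 D=54 E=57] avail[A=40 B=58 C=31 D=54 E=57] open={R2,R4}
Step 7: reserve R5 D 1 -> on_hand[A=40 B=58 C=42 D=54 E=57] avail[A=40 B=58 C=31 D=53 E=57] open={R2,R4,R5}
Step 8: reserve R6 A 3 -> on_hand[A=40 B=58 C=42 D=54 E=57] avail[A=37 B=58 C=31 D=53 E=57] open={R2,R4,R5,R6}
Step 9: commit R4 -> on_hand[A=40 B=58 C=36 D=54 E=57] avail[A=37 B=58 C=31 D=53 E=57] open={R2,R5,R6}
Step 10: reserve R7 A 8 -> on_hand[A=40 B=58 C=36 D=54 E=57] avail[A=29 B=58 C=31 D=53 E=57] open={R2,R5,R6,R7}
Step 11: cancel R2 -> on_hand[A=40 B=58 C=36 D=54 E=57] avail[A=29 B=58 C=36 D=53 E=57] open={R5,R6,R7}
Step 12: reserve R8 B 2 -> on_hand[A=40 B=58 C=36 D=54 E=57] avail[A=29 B=56 C=36 D=53 E=57] open={R5,R6,R7,R8}
Step 13: cancel R6 -> on_hand[A=40 B=58 C=36 D=54 E=57] avail[A=32 B=56 C=36 D=53 E=57] open={R5,R7,R8}
Step 14: commit R5 -> on_hand[A=40 B=58 C=36 D=53 E=57] avail[A=32 B=56 C=36 D=53 E=57] open={R7,R8}
Step 15: cancel R8 -> on_hand[A=40 B=58 C=36 D=53 E=57] avail[A=32 B=58 C=36 D=53 E=57] open={R7}
Step 16: reserve R9 A 3 -> on_hand[A=40 B=58 C=36 D=53 E=57] avail[A=29 B=58 C=36 D=53 E=57] open={R7,R9}
Step 17: reserve R10 E 1 -> on_hand[A=40 B=58 C=36 D=53 E=57] avail[A=29 B=58 C=36 D=53 E=56] open={R10,R7,R9}
Step 18: commit R10 -> on_hand[A=40 B=58 C=36 D=53 E=56] avail[A=29 B=58 C=36 D=53 E=56] open={R7,R9}
Step 19: reserve R11 E 2 -> on_hand[A=40 B=58 C=36 D=53 E=56] avail[A=29 B=58 C=36 D=53 E=54] open={R11,R7,R9}
Step 20: reserve R12 B 1 -> on_hand[A=40 B=58 C=36 D=53 E=56] avail[A=29 B=57 C=36 D=53 E=54] open={R11,R12,R7,R9}
Step 21: reserve R13 E 6 -> on_hand[A=40 B=58 C=36 D=53 E=56] avail[A=29 B=57 C=36 D=53 E=48] open={R11,R12,R13,R7,R9}
Step 22: commit R12 -> on_hand[A=40 B=57 C=36 D=53 E=56] avail[A=29 B=57 C=36 D=53 E=48] open={R11,R13,R7,R9}
Step 23: reserve R14 E 4 -> on_hand[A=40 B=57 C=36 D=53 E=56] avail[A=29 B=57 C=36 D=53 E=44] open={R11,R13,R14,R7,R9}
Open reservations: ['R11', 'R13', 'R14', 'R7', 'R9'] -> 5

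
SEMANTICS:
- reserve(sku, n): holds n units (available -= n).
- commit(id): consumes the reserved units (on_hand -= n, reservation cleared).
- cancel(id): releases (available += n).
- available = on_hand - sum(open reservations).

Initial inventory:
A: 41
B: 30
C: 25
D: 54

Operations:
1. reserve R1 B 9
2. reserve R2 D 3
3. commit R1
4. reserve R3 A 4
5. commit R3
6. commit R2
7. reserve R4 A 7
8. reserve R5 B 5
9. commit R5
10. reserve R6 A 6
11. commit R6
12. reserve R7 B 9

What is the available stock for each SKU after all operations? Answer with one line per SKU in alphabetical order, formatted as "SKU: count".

Answer: A: 24
B: 7
C: 25
D: 51

Derivation:
Step 1: reserve R1 B 9 -> on_hand[A=41 B=30 C=25 D=54] avail[A=41 B=21 C=25 D=54] open={R1}
Step 2: reserve R2 D 3 -> on_hand[A=41 B=30 C=25 D=54] avail[A=41 B=21 C=25 D=51] open={R1,R2}
Step 3: commit R1 -> on_hand[A=41 B=21 C=25 D=54] avail[A=41 B=21 C=25 D=51] open={R2}
Step 4: reserve R3 A 4 -> on_hand[A=41 B=21 C=25 D=54] avail[A=37 B=21 C=25 D=51] open={R2,R3}
Step 5: commit R3 -> on_hand[A=37 B=21 C=25 D=54] avail[A=37 B=21 C=25 D=51] open={R2}
Step 6: commit R2 -> on_hand[A=37 B=21 C=25 D=51] avail[A=37 B=21 C=25 D=51] open={}
Step 7: reserve R4 A 7 -> on_hand[A=37 B=21 C=25 D=51] avail[A=30 B=21 C=25 D=51] open={R4}
Step 8: reserve R5 B 5 -> on_hand[A=37 B=21 C=25 D=51] avail[A=30 B=16 C=25 D=51] open={R4,R5}
Step 9: commit R5 -> on_hand[A=37 B=16 C=25 D=51] avail[A=30 B=16 C=25 D=51] open={R4}
Step 10: reserve R6 A 6 -> on_hand[A=37 B=16 C=25 D=51] avail[A=24 B=16 C=25 D=51] open={R4,R6}
Step 11: commit R6 -> on_hand[A=31 B=16 C=25 D=51] avail[A=24 B=16 C=25 D=51] open={R4}
Step 12: reserve R7 B 9 -> on_hand[A=31 B=16 C=25 D=51] avail[A=24 B=7 C=25 D=51] open={R4,R7}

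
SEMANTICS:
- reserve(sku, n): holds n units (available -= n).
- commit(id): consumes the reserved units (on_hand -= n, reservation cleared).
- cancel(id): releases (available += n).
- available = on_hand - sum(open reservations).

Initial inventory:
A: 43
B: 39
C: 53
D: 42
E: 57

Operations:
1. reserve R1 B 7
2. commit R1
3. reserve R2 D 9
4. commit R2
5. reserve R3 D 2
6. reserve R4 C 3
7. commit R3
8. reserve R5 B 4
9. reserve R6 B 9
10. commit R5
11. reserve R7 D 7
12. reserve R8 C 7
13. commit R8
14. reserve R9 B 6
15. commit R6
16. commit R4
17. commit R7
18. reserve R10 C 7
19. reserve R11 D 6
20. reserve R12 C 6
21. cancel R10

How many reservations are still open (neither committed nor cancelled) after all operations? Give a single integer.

Answer: 3

Derivation:
Step 1: reserve R1 B 7 -> on_hand[A=43 B=39 C=53 D=42 E=57] avail[A=43 B=32 C=53 D=42 E=57] open={R1}
Step 2: commit R1 -> on_hand[A=43 B=32 C=53 D=42 E=57] avail[A=43 B=32 C=53 D=42 E=57] open={}
Step 3: reserve R2 D 9 -> on_hand[A=43 B=32 C=53 D=42 E=57] avail[A=43 B=32 C=53 D=33 E=57] open={R2}
Step 4: commit R2 -> on_hand[A=43 B=32 C=53 D=33 E=57] avail[A=43 B=32 C=53 D=33 E=57] open={}
Step 5: reserve R3 D 2 -> on_hand[A=43 B=32 C=53 D=33 E=57] avail[A=43 B=32 C=53 D=31 E=57] open={R3}
Step 6: reserve R4 C 3 -> on_hand[A=43 B=32 C=53 D=33 E=57] avail[A=43 B=32 C=50 D=31 E=57] open={R3,R4}
Step 7: commit R3 -> on_hand[A=43 B=32 C=53 D=31 E=57] avail[A=43 B=32 C=50 D=31 E=57] open={R4}
Step 8: reserve R5 B 4 -> on_hand[A=43 B=32 C=53 D=31 E=57] avail[A=43 B=28 C=50 D=31 E=57] open={R4,R5}
Step 9: reserve R6 B 9 -> on_hand[A=43 B=32 C=53 D=31 E=57] avail[A=43 B=19 C=50 D=31 E=57] open={R4,R5,R6}
Step 10: commit R5 -> on_hand[A=43 B=28 C=53 D=31 E=57] avail[A=43 B=19 C=50 D=31 E=57] open={R4,R6}
Step 11: reserve R7 D 7 -> on_hand[A=43 B=28 C=53 D=31 E=57] avail[A=43 B=19 C=50 D=24 E=57] open={R4,R6,R7}
Step 12: reserve R8 C 7 -> on_hand[A=43 B=28 C=53 D=31 E=57] avail[A=43 B=19 C=43 D=24 E=57] open={R4,R6,R7,R8}
Step 13: commit R8 -> on_hand[A=43 B=28 C=46 D=31 E=57] avail[A=43 B=19 C=43 D=24 E=57] open={R4,R6,R7}
Step 14: reserve R9 B 6 -> on_hand[A=43 B=28 C=46 D=31 E=57] avail[A=43 B=13 C=43 D=24 E=57] open={R4,R6,R7,R9}
Step 15: commit R6 -> on_hand[A=43 B=19 C=46 D=31 E=57] avail[A=43 B=13 C=43 D=24 E=57] open={R4,R7,R9}
Step 16: commit R4 -> on_hand[A=43 B=19 C=43 D=31 E=57] avail[A=43 B=13 C=43 D=24 E=57] open={R7,R9}
Step 17: commit R7 -> on_hand[A=43 B=19 C=43 D=24 E=57] avail[A=43 B=13 C=43 D=24 E=57] open={R9}
Step 18: reserve R10 C 7 -> on_hand[A=43 B=19 C=43 D=24 E=57] avail[A=43 B=13 C=36 D=24 E=57] open={R10,R9}
Step 19: reserve R11 D 6 -> on_hand[A=43 B=19 C=43 D=24 E=57] avail[A=43 B=13 C=36 D=18 E=57] open={R10,R11,R9}
Step 20: reserve R12 C 6 -> on_hand[A=43 B=19 C=43 D=24 E=57] avail[A=43 B=13 C=30 D=18 E=57] open={R10,R11,R12,R9}
Step 21: cancel R10 -> on_hand[A=43 B=19 C=43 D=24 E=57] avail[A=43 B=13 C=37 D=18 E=57] open={R11,R12,R9}
Open reservations: ['R11', 'R12', 'R9'] -> 3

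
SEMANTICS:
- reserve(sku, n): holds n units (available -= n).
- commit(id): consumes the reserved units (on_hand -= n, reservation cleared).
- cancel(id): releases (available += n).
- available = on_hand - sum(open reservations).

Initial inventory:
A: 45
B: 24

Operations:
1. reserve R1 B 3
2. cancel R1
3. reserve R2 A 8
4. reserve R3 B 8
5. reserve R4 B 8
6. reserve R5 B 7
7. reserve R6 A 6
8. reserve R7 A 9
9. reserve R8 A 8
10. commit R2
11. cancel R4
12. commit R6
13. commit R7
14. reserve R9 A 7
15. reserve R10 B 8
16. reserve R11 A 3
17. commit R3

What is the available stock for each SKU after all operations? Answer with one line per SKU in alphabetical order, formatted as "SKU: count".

Answer: A: 4
B: 1

Derivation:
Step 1: reserve R1 B 3 -> on_hand[A=45 B=24] avail[A=45 B=21] open={R1}
Step 2: cancel R1 -> on_hand[A=45 B=24] avail[A=45 B=24] open={}
Step 3: reserve R2 A 8 -> on_hand[A=45 B=24] avail[A=37 B=24] open={R2}
Step 4: reserve R3 B 8 -> on_hand[A=45 B=24] avail[A=37 B=16] open={R2,R3}
Step 5: reserve R4 B 8 -> on_hand[A=45 B=24] avail[A=37 B=8] open={R2,R3,R4}
Step 6: reserve R5 B 7 -> on_hand[A=45 B=24] avail[A=37 B=1] open={R2,R3,R4,R5}
Step 7: reserve R6 A 6 -> on_hand[A=45 B=24] avail[A=31 B=1] open={R2,R3,R4,R5,R6}
Step 8: reserve R7 A 9 -> on_hand[A=45 B=24] avail[A=22 B=1] open={R2,R3,R4,R5,R6,R7}
Step 9: reserve R8 A 8 -> on_hand[A=45 B=24] avail[A=14 B=1] open={R2,R3,R4,R5,R6,R7,R8}
Step 10: commit R2 -> on_hand[A=37 B=24] avail[A=14 B=1] open={R3,R4,R5,R6,R7,R8}
Step 11: cancel R4 -> on_hand[A=37 B=24] avail[A=14 B=9] open={R3,R5,R6,R7,R8}
Step 12: commit R6 -> on_hand[A=31 B=24] avail[A=14 B=9] open={R3,R5,R7,R8}
Step 13: commit R7 -> on_hand[A=22 B=24] avail[A=14 B=9] open={R3,R5,R8}
Step 14: reserve R9 A 7 -> on_hand[A=22 B=24] avail[A=7 B=9] open={R3,R5,R8,R9}
Step 15: reserve R10 B 8 -> on_hand[A=22 B=24] avail[A=7 B=1] open={R10,R3,R5,R8,R9}
Step 16: reserve R11 A 3 -> on_hand[A=22 B=24] avail[A=4 B=1] open={R10,R11,R3,R5,R8,R9}
Step 17: commit R3 -> on_hand[A=22 B=16] avail[A=4 B=1] open={R10,R11,R5,R8,R9}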